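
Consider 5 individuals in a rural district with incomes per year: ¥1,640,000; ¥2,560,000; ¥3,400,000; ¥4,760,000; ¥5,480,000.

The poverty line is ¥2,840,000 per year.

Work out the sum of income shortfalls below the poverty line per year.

Incomes under z: ¥1,640,000, ¥2,560,000 (q = 2 of N = 5).
Individual gaps: 2840000−1640000 = 1200000; 2840000−2560000 = 280000.
Aggregate gap = ¥1,480,000.

¥1,480,000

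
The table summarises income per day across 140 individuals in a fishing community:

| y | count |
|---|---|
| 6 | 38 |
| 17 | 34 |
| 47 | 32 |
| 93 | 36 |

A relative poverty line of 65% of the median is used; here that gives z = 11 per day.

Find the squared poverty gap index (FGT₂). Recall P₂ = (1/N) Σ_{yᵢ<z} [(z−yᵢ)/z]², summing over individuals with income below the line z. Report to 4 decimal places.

0.0561

Poor units: 38×6 (q = 38 of N = 140).
Relative gaps: (11−6)/11 = 0.4545 (×38).
Squared: 0.2066 (×38).
Sum = 7.851240; P₂ = 7.851240 / 140 = 0.0561.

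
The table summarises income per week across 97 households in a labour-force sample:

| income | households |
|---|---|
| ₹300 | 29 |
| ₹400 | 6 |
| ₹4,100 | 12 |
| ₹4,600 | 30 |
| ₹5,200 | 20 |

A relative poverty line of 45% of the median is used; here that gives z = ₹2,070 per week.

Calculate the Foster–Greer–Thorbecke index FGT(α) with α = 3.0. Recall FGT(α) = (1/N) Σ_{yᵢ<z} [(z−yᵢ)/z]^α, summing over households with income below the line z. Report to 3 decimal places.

0.219

Incomes under z: 29×₹300, 6×₹400 (q = 35 of N = 97).
Relative gaps: (2070−300)/2070 = 0.8551 (×29); (2070−400)/2070 = 0.8068 (×6).
Raised to α = 3.0: 0.62519 (×29); 0.52510 (×6).
Sum = 21.280947; FGT(3.0) = 21.280947 / 97 = 0.219.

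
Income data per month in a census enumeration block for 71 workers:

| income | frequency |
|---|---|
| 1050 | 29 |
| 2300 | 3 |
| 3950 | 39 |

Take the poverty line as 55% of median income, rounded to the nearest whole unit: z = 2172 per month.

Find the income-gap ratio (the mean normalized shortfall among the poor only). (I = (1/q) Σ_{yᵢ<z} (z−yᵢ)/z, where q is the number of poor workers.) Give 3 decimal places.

Below z: 29×1050 (q = 29 of N = 71).
Relative gaps: 0.5166 (×29); sum = 14.980663.
I averages over the q = 29 poor units only: 14.980663 / 29 = 0.517.

0.517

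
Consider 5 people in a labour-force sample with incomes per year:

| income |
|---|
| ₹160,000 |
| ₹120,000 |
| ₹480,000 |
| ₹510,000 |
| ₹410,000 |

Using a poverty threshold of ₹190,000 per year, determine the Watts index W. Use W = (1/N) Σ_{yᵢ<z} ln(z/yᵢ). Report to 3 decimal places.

Below the line: ₹120,000, ₹160,000 (q = 2 of N = 5).
Log shortfalls: ln(190000/120000) = 0.4595; ln(190000/160000) = 0.1719.
W = 0.631383 / 5 = 0.126.

0.126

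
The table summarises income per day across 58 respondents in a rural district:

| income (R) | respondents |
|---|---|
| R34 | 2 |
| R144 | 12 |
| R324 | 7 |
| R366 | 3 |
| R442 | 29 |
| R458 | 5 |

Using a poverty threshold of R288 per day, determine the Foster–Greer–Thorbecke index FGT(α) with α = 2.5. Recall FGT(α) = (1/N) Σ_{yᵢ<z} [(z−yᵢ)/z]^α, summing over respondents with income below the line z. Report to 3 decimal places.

0.062

Below z: 2×R34, 12×R144 (q = 14 of N = 58).
Shortfall ratios: (288−34)/288 = 0.8819 (×2); (288−144)/288 = 0.5000 (×12).
Raised to α = 2.5: 0.73047 (×2); 0.17678 (×12).
Sum = 3.582263; FGT(2.5) = 3.582263 / 58 = 0.062.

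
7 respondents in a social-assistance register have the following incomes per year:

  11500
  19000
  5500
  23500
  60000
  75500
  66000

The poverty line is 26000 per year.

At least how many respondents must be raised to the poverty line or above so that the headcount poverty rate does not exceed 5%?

4

4 of the 7 respondents are poor, so H = 4/7 = 0.571.
A headcount ratio of at most 5% allows at most ⌊0.05 × 7⌋ = 0 poor respondents.
So at least 4 − 0 = 4 must be lifted.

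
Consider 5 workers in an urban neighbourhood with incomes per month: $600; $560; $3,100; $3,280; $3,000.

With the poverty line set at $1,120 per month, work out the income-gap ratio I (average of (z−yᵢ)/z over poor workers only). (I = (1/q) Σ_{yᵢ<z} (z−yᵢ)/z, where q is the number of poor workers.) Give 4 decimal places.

0.4821

Incomes under z: $560, $600 (q = 2 of N = 5).
Relative gaps: 0.5000, 0.4643; sum = 0.964286.
I averages over the q = 2 poor units only: 0.964286 / 2 = 0.4821.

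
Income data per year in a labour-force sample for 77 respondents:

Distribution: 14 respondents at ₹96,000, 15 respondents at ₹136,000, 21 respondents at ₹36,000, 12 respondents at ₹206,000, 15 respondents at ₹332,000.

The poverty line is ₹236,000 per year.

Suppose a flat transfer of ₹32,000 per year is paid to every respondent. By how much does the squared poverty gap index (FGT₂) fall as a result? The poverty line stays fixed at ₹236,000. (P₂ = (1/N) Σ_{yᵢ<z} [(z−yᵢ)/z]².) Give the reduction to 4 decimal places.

0.1049

Before: below the line — 21×₹36,000, 14×₹96,000, 15×₹136,000, 12×₹206,000; squared poverty gap index (FGT₂) = 0.297347.
After the ₹32,000 transfer: below the line — 21×₹68,000, 14×₹128,000, 15×₹168,000; squared poverty gap index (FGT₂) = 0.192455.
Reduction = 0.297347 − 0.192455 = 0.1049.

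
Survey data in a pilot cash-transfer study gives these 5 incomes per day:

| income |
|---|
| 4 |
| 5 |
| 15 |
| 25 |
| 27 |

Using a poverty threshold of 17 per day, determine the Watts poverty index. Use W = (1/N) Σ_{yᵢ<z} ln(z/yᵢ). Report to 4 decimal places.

Below z: 4, 5, 15 (q = 3 of N = 5).
Log shortfalls: ln(17/4) = 1.4469; ln(17/5) = 1.2238; ln(17/15) = 0.1252.
W = 2.795858 / 5 = 0.5592.

0.5592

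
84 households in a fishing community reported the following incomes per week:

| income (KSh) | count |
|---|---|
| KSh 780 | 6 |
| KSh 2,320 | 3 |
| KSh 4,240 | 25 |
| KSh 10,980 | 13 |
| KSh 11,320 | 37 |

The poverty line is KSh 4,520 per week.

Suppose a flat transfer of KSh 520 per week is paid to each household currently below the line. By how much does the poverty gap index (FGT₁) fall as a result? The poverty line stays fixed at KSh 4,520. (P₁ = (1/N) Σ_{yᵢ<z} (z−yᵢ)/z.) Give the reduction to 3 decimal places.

0.031

Before: below the line — 6×KSh 780, 3×KSh 2,320, 25×KSh 4,240; poverty gap index (FGT₁) = 0.09492.
After the KSh 520 transfer: below the line — 6×KSh 1,300, 3×KSh 2,840; poverty gap index (FGT₁) = 0.06416.
Reduction = 0.09492 − 0.06416 = 0.031.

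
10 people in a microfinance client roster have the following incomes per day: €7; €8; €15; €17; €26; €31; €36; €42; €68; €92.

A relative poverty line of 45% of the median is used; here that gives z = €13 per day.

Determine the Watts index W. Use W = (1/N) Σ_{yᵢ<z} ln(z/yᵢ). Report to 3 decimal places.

Below z: €7, €8 (q = 2 of N = 10).
Log gaps: ln(13/7) = 0.6190; ln(13/8) = 0.4855.
W = 1.104547 / 10 = 0.110.

0.110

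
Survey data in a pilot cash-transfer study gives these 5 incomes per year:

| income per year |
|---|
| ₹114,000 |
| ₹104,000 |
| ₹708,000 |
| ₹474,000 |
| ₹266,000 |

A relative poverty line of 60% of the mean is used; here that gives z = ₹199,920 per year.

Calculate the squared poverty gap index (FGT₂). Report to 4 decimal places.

Incomes under z: ₹104,000, ₹114,000 (q = 2 of N = 5).
Normalized shortfalls: (199920−104000)/199920 = 0.4798; (199920−114000)/199920 = 0.4298.
Squared: 0.2302; 0.1847.
Sum = 0.414904; P₂ = 0.414904 / 5 = 0.0830.

0.0830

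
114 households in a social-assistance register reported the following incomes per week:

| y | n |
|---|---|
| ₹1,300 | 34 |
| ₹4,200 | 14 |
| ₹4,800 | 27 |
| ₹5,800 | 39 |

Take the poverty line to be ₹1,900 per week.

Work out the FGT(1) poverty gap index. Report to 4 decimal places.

0.0942

Incomes under z: 34×₹1,300 (q = 34 of N = 114).
Shortfall ratios: (1900−1300)/1900 = 0.3158 (×34).
Sum of shortfalls = 10.736842; P₁ averages over all N: 10.736842 / 114 = 0.0942.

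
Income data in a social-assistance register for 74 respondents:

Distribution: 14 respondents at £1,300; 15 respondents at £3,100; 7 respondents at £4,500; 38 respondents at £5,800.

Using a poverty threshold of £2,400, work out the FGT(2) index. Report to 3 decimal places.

0.040

Below the line: 14×£1,300 (q = 14 of N = 74).
Normalized shortfalls: (2400−1300)/2400 = 0.4583 (×14).
Squared: 0.2101 (×14).
Sum = 2.940972; P₂ = 2.940972 / 74 = 0.040.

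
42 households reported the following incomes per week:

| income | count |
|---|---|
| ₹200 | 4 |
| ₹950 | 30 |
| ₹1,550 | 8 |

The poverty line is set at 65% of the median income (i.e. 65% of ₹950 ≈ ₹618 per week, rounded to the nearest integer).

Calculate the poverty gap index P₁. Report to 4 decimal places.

Incomes under z: 4×₹200 (q = 4 of N = 42).
Gap ratios (z−y)/z: (618−200)/618 = 0.6764 (×4).
Sum of shortfalls = 2.705502; P₁ averages over all N: 2.705502 / 42 = 0.0644.

0.0644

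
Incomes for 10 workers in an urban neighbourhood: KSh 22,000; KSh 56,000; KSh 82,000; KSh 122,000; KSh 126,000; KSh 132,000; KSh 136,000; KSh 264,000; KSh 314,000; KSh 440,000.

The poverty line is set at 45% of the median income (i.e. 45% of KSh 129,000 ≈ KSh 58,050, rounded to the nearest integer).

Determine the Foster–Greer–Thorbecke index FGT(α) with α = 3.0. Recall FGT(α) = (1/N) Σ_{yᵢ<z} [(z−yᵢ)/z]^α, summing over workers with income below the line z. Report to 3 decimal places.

Incomes under z: KSh 22,000, KSh 56,000 (q = 2 of N = 10).
Normalized shortfalls: (58050−22000)/58050 = 0.6210; (58050−56000)/58050 = 0.0353.
Raised to α = 3.0: 0.23950; 0.00004.
Sum = 0.239546; FGT(3.0) = 0.239546 / 10 = 0.024.

0.024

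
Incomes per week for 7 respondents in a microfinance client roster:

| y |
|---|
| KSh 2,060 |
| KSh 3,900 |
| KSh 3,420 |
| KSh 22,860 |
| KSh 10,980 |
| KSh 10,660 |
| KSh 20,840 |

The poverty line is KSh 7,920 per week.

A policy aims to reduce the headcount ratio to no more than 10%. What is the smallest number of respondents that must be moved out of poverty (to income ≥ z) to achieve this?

Currently q = 3 of N = 7 are below the line (H = 0.429).
A headcount ratio of at most 10% allows at most ⌊0.10 × 7⌋ = 0 poor respondents.
So at least 3 − 0 = 3 must be lifted.

3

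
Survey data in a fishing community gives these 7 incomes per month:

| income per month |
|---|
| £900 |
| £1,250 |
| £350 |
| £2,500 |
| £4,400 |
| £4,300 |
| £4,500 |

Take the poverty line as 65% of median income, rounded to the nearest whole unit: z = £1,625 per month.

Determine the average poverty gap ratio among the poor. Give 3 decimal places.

0.487

Below the line: £350, £900, £1,250 (q = 3 of N = 7).
Shortfall ratios (z−y)/z: 0.7846, 0.4462, 0.2308; sum = 1.461538.
I averages over the q = 3 poor units only: 1.461538 / 3 = 0.487.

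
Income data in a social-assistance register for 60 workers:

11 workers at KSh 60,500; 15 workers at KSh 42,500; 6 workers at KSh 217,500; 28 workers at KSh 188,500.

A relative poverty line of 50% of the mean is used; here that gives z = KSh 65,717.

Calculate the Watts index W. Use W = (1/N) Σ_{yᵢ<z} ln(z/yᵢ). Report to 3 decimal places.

Incomes under z: 15×KSh 42,500, 11×KSh 60,500 (q = 26 of N = 60).
Log gaps: ln(65717/42500) = 0.4359 (×15); ln(65717/60500) = 0.0827 (×11).
W = 7.447661 / 60 = 0.124.

0.124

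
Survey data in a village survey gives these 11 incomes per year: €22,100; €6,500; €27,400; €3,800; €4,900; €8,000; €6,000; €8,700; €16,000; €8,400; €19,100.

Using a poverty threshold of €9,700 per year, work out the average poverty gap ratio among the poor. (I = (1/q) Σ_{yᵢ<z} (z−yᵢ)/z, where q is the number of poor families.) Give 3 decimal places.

0.318

Incomes under z: €3,800, €4,900, €6,000, €6,500, €8,000, €8,400, €8,700 (q = 7 of N = 11).
Relative gaps: 0.6082, 0.4948, 0.3814, 0.3299, 0.1753, 0.1340, 0.1031; sum = 2.226804.
I averages over the q = 7 poor units only: 2.226804 / 7 = 0.318.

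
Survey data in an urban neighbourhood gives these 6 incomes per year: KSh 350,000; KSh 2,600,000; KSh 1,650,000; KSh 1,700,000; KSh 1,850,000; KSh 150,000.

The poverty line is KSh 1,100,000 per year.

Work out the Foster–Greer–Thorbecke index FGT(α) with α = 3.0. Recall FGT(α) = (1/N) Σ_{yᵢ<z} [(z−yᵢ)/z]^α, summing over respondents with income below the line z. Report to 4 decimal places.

Below the line: KSh 150,000, KSh 350,000 (q = 2 of N = 6).
Gap ratios (z−y)/z: (1100000−150000)/1100000 = 0.8636; (1100000−350000)/1100000 = 0.6818.
Raised to α = 3.0: 0.64416; 0.31696.
Sum = 0.961119; FGT(3.0) = 0.961119 / 6 = 0.1602.

0.1602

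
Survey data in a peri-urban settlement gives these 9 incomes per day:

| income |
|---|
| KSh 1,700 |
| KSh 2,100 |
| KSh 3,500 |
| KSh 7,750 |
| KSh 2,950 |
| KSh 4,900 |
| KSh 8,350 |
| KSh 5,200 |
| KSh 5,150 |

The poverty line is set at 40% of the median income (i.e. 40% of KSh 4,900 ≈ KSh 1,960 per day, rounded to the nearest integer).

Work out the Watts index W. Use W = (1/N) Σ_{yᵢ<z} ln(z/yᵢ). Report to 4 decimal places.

Below the line: KSh 1,700 (q = 1 of N = 9).
Log gaps: ln(1960/1700) = 0.1423.
W = 0.142316 / 9 = 0.0158.

0.0158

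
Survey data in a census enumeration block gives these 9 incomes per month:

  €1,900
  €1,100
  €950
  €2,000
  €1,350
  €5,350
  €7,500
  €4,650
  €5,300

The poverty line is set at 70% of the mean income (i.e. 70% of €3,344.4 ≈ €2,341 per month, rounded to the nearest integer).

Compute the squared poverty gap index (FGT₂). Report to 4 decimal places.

0.0967

Below the line: €950, €1,100, €1,350, €1,900, €2,000 (q = 5 of N = 9).
Shortfall ratios: (2341−950)/2341 = 0.5942; (2341−1100)/2341 = 0.5301; (2341−1350)/2341 = 0.4233; (2341−1900)/2341 = 0.1884; (2341−2000)/2341 = 0.1457.
Squared: 0.3531; 0.2810; 0.1792; 0.0355; 0.0212.
Sum = 0.869993; P₂ = 0.869993 / 9 = 0.0967.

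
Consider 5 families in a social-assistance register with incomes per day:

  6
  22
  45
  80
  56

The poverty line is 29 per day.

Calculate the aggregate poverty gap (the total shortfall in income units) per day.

30

Incomes under z: 6, 22 (q = 2 of N = 5).
Individual gaps: 29−6 = 23; 29−22 = 7.
Aggregate gap = 30.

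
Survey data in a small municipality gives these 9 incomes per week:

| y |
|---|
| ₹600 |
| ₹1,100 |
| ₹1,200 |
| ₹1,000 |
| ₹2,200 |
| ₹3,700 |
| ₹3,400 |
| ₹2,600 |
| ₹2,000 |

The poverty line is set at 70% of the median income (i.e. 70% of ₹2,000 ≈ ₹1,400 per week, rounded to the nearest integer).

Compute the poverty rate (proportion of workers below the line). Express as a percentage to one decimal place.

44.4%

4 of the 9 workers have income below ₹1,400.
H = 4/9 = 44.4%.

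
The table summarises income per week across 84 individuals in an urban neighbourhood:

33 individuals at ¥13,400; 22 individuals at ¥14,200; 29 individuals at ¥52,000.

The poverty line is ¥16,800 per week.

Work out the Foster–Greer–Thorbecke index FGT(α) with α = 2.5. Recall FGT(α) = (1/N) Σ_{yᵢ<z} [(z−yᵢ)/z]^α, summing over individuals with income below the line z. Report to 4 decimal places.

0.0097

Below the line: 33×¥13,400, 22×¥14,200 (q = 55 of N = 84).
Normalized shortfalls: (16800−13400)/16800 = 0.2024 (×33); (16800−14200)/16800 = 0.1548 (×22).
Raised to α = 2.5: 0.01843 (×33); 0.00942 (×22).
Sum = 0.815340; FGT(2.5) = 0.815340 / 84 = 0.0097.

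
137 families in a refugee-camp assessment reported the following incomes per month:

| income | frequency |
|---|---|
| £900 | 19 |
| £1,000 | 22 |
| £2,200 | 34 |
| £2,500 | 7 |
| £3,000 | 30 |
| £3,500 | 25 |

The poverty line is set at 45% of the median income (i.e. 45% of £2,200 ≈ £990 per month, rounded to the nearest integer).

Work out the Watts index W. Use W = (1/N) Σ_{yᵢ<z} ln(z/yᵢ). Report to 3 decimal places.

Below the line: 19×£900 (q = 19 of N = 137).
Log shortfalls: ln(990/900) = 0.0953 (×19).
W = 1.810893 / 137 = 0.013.

0.013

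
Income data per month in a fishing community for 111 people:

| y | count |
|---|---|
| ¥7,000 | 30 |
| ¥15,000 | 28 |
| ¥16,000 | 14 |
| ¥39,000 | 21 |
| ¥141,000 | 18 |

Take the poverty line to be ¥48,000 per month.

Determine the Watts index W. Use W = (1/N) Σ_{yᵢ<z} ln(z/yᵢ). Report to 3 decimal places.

0.992

Below z: 30×¥7,000, 28×¥15,000, 14×¥16,000, 21×¥39,000 (q = 93 of N = 111).
Log shortfalls: ln(48000/7000) = 1.9253 (×30); ln(48000/15000) = 1.1632 (×28); ln(48000/16000) = 1.0986 (×14); ln(48000/39000) = 0.2076 (×21).
W = 110.067947 / 111 = 0.992.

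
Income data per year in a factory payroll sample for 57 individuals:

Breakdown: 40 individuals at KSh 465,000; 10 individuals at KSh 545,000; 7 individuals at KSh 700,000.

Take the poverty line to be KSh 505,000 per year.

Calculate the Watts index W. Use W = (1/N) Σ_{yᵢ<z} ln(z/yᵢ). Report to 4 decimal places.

0.0579

Below z: 40×KSh 465,000 (q = 40 of N = 57).
ln(z/y) terms: ln(505000/465000) = 0.0825 (×40).
W = 3.300841 / 57 = 0.0579.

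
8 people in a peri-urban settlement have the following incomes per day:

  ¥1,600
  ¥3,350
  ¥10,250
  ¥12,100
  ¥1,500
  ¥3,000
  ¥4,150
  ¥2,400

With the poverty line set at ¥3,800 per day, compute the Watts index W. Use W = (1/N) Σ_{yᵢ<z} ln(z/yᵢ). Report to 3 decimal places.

0.327

Poor units: ¥1,500, ¥1,600, ¥2,400, ¥3,000, ¥3,350 (q = 5 of N = 8).
Log shortfalls: ln(3800/1500) = 0.9295; ln(3800/1600) = 0.8650; ln(3800/2400) = 0.4595; ln(3800/3000) = 0.2364; ln(3800/3350) = 0.1260.
W = 2.616495 / 8 = 0.327.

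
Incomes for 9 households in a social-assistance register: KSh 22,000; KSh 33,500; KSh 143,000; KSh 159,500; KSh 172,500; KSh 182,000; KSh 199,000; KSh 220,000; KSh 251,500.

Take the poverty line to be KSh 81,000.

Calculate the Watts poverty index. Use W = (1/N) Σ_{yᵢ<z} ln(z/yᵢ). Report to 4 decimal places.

Incomes under z: KSh 22,000, KSh 33,500 (q = 2 of N = 9).
Log shortfalls: ln(81000/22000) = 1.3034; ln(81000/33500) = 0.8829.
W = 2.186310 / 9 = 0.2429.

0.2429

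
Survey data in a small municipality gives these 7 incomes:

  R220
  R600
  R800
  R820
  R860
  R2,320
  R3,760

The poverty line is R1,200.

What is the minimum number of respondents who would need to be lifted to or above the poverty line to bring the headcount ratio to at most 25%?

4

5 of the 7 respondents are poor, so H = 5/7 = 0.714.
A headcount ratio of at most 25% allows at most ⌊0.25 × 7⌋ = 1 poor respondents.
So at least 5 − 1 = 4 must be lifted.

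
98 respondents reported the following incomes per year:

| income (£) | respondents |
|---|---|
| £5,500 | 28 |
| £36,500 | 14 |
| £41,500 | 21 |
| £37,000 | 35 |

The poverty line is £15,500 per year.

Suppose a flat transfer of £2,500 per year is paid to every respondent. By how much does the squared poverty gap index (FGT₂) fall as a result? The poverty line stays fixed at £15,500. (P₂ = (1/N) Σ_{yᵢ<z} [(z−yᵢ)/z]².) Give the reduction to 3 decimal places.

Before: below the line — 28×£5,500; squared poverty gap index (FGT₂) = 0.11892.
After the £2,500 transfer: below the line — 28×£8,000; squared poverty gap index (FGT₂) = 0.06689.
Reduction = 0.11892 − 0.06689 = 0.052.

0.052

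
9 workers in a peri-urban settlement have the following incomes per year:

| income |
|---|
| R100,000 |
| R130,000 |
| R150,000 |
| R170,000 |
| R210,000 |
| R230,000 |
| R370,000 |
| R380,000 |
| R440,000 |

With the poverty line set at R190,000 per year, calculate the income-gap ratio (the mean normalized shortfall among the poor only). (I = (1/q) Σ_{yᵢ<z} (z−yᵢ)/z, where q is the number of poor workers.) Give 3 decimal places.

0.276

Poor units: R100,000, R130,000, R150,000, R170,000 (q = 4 of N = 9).
Shortfall ratios (z−y)/z: 0.4737, 0.3158, 0.2105, 0.1053; sum = 1.105263.
The income-gap ratio divides by q (the poor only): 1.105263 / 4 = 0.276.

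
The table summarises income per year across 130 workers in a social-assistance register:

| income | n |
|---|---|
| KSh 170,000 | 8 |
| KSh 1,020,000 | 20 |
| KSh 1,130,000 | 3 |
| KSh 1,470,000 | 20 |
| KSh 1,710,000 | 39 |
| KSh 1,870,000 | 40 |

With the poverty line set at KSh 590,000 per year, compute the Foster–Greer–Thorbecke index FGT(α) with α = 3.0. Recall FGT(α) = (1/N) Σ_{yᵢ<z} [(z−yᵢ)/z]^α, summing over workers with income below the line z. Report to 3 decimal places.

Below the line: 8×KSh 170,000 (q = 8 of N = 130).
Gap ratios (z−y)/z: (590000−170000)/590000 = 0.7119 (×8).
Raised to α = 3.0: 0.36074 (×8).
Sum = 2.885904; FGT(3.0) = 2.885904 / 130 = 0.022.

0.022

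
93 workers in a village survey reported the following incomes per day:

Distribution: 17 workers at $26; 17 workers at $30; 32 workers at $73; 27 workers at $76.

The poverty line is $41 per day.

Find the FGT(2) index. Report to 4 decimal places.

0.0376

Below the line: 17×$26, 17×$30 (q = 34 of N = 93).
Normalized shortfalls: (41−26)/41 = 0.3659 (×17); (41−30)/41 = 0.2683 (×17).
Squared: 0.1338 (×17); 0.0720 (×17).
Sum = 3.499108; P₂ = 3.499108 / 93 = 0.0376.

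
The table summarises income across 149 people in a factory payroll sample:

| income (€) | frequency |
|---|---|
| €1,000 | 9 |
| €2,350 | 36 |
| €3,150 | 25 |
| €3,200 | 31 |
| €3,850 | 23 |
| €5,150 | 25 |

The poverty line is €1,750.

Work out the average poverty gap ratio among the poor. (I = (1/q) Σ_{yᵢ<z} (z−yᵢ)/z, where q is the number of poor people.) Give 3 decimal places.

0.429

Below the line: 9×€1,000 (q = 9 of N = 149).
Shortfall ratios (z−y)/z: 0.4286 (×9); sum = 3.857143.
I averages over the q = 9 poor units only: 3.857143 / 9 = 0.429.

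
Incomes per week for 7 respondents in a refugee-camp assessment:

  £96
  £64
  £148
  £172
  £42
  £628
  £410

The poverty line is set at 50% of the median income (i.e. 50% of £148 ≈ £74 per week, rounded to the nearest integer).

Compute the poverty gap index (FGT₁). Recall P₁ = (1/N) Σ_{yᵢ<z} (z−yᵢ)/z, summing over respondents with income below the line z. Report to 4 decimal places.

0.0811

Below the line: £42, £64 (q = 2 of N = 7).
Relative gaps: (74−42)/74 = 0.4324; (74−64)/74 = 0.1351.
Σ = 0.567568. Dividing by the full population N = 7 gives P₁ = 0.0811.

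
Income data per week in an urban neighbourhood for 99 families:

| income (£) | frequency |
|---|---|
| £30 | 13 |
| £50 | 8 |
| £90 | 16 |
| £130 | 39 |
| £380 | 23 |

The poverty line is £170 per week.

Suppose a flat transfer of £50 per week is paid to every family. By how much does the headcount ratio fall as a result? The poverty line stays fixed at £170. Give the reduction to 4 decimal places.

0.3939

Before: below the line — 13×£30, 8×£50, 16×£90, 39×£130; headcount ratio = 0.767677.
After the £50 transfer: below the line — 13×£80, 8×£100, 16×£140; headcount ratio = 0.373737.
Reduction = 0.767677 − 0.373737 = 0.3939.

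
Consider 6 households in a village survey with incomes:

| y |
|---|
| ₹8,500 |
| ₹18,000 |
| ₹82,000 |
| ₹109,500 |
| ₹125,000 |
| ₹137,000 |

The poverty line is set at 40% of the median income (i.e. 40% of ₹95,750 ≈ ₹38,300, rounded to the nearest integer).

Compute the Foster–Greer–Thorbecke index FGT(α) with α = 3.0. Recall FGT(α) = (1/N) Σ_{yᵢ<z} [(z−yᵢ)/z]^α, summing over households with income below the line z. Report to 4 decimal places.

0.1033

Below z: ₹8,500, ₹18,000 (q = 2 of N = 6).
Normalized shortfalls: (38300−8500)/38300 = 0.7781; (38300−18000)/38300 = 0.5300.
Raised to α = 3.0: 0.47103; 0.14890.
Sum = 0.619933; FGT(3.0) = 0.619933 / 6 = 0.1033.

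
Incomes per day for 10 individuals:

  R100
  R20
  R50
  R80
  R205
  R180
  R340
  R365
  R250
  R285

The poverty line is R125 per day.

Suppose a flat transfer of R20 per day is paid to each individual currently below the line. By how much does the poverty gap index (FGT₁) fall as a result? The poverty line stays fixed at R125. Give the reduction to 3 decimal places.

Before: below the line — R20, R50, R80, R100; poverty gap index (FGT₁) = 0.20000.
After the R20 transfer: below the line — R40, R70, R100, R120; poverty gap index (FGT₁) = 0.13600.
Reduction = 0.20000 − 0.13600 = 0.064.

0.064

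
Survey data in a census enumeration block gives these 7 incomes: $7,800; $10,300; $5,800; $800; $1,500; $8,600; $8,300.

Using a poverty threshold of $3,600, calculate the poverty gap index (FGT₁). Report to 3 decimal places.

0.194

Incomes under z: $800, $1,500 (q = 2 of N = 7).
Shortfall ratios: (3600−800)/3600 = 0.7778; (3600−1500)/3600 = 0.5833.
Sum of shortfalls = 1.361111; P₁ averages over all N: 1.361111 / 7 = 0.194.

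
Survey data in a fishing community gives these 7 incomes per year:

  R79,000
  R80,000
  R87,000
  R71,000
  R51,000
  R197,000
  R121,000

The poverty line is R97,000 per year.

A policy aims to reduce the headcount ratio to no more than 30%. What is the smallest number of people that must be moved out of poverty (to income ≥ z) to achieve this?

Currently q = 5 of N = 7 are below the line (H = 0.714).
A headcount ratio of at most 30% allows at most ⌊0.30 × 7⌋ = 2 poor people.
So at least 5 − 2 = 3 must be lifted.

3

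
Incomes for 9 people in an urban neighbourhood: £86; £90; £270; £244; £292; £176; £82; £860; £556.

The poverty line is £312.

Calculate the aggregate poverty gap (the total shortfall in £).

Below the line: £82, £86, £90, £176, £244, £270, £292 (q = 7 of N = 9).
Individual gaps: 312−82 = 230; 312−86 = 226; 312−90 = 222; 312−176 = 136; 312−244 = 68; 312−270 = 42; 312−292 = 20.
Aggregate gap = £944.

£944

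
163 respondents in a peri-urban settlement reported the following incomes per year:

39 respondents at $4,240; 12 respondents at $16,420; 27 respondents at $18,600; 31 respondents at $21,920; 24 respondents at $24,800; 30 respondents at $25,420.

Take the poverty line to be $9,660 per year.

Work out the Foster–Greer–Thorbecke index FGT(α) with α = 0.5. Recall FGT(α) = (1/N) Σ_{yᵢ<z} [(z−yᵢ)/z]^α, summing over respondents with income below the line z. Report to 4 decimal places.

Below z: 39×$4,240 (q = 39 of N = 163).
Normalized shortfalls: (9660−4240)/9660 = 0.5611 (×39).
Raised to α = 0.5: 0.74905 (×39).
Sum = 29.212968; FGT(0.5) = 29.212968 / 163 = 0.1792.

0.1792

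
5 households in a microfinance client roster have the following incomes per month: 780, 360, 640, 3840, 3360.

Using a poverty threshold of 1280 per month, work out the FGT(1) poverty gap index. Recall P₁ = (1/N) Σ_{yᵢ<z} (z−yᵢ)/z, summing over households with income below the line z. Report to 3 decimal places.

Incomes under z: 360, 640, 780 (q = 3 of N = 5).
Gap ratios (z−y)/z: (1280−360)/1280 = 0.7188; (1280−640)/1280 = 0.5000; (1280−780)/1280 = 0.3906.
Sum of shortfalls = 1.609375; P₁ averages over all N: 1.609375 / 5 = 0.322.

0.322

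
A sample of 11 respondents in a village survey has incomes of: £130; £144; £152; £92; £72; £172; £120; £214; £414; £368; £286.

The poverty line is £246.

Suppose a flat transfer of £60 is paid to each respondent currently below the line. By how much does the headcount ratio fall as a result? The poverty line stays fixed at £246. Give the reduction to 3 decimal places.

0.091

Before: below the line — £72, £92, £120, £130, £144, £152, £172, £214; headcount ratio = 0.72727.
After the £60 transfer: below the line — £132, £152, £180, £190, £204, £212, £232; headcount ratio = 0.63636.
Reduction = 0.72727 − 0.63636 = 0.091.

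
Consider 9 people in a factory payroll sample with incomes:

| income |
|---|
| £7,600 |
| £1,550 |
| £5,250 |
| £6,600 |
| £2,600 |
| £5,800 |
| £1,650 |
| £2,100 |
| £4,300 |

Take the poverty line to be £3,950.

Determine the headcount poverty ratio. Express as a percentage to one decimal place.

44.4%

4 of the 9 people have income below £3,950.
H = 4/9 = 44.4%.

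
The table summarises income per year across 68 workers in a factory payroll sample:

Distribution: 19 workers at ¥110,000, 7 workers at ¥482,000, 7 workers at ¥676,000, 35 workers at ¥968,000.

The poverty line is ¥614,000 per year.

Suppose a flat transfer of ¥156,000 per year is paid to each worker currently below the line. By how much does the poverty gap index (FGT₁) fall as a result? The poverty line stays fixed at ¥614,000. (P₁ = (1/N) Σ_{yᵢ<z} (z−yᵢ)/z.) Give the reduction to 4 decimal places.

0.0931

Before: below the line — 19×¥110,000, 7×¥482,000; poverty gap index (FGT₁) = 0.251485.
After the ¥156,000 transfer: below the line — 19×¥266,000; poverty gap index (FGT₁) = 0.158364.
Reduction = 0.251485 − 0.158364 = 0.0931.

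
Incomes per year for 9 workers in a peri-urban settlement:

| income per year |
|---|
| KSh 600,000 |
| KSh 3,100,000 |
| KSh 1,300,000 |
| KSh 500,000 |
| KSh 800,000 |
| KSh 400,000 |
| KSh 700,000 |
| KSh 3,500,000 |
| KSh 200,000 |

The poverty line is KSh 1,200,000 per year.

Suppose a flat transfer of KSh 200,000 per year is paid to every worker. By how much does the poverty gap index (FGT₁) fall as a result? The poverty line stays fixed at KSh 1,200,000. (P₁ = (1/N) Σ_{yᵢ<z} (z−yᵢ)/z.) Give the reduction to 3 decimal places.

Before: below the line — KSh 200,000, KSh 400,000, KSh 500,000, KSh 600,000, KSh 700,000, KSh 800,000; poverty gap index (FGT₁) = 0.37037.
After the KSh 200,000 transfer: below the line — KSh 400,000, KSh 600,000, KSh 700,000, KSh 800,000, KSh 900,000, KSh 1,000,000; poverty gap index (FGT₁) = 0.25926.
Reduction = 0.37037 − 0.25926 = 0.111.

0.111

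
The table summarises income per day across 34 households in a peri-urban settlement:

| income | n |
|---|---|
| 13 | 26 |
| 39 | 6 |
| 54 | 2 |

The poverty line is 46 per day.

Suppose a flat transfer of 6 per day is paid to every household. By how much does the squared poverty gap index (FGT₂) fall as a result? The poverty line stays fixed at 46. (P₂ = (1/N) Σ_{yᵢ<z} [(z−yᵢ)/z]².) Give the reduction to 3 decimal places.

0.134

Before: below the line — 26×13, 6×39; squared poverty gap index (FGT₂) = 0.39764.
After the 6 transfer: below the line — 26×19, 6×45; squared poverty gap index (FGT₂) = 0.26354.
Reduction = 0.39764 − 0.26354 = 0.134.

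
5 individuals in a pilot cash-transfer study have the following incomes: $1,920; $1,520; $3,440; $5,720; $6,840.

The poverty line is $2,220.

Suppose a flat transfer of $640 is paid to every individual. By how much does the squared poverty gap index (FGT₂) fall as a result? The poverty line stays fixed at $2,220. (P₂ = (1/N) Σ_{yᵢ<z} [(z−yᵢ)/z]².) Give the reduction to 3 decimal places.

Before: below the line — $1,520, $1,920; squared poverty gap index (FGT₂) = 0.02354.
After the $640 transfer: below the line — $2,160; squared poverty gap index (FGT₂) = 0.00015.
Reduction = 0.02354 − 0.00015 = 0.023.

0.023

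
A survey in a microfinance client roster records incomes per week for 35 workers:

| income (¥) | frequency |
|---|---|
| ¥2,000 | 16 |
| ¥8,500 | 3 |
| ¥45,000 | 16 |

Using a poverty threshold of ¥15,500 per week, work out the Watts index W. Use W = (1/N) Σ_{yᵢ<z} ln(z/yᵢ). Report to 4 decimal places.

0.9876

Incomes under z: 16×¥2,000, 3×¥8,500 (q = 19 of N = 35).
Log gaps: ln(15500/2000) = 2.0477 (×16); ln(15500/8500) = 0.6008 (×3).
W = 34.565407 / 35 = 0.9876.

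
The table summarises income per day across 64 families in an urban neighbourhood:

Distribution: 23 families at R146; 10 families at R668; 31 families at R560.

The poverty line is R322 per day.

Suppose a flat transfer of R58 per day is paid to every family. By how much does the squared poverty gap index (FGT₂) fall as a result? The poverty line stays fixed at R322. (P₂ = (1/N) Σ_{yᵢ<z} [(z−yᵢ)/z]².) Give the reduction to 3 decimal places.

0.059

Before: below the line — 23×R146; squared poverty gap index (FGT₂) = 0.10736.
After the R58 transfer: below the line — 23×R204; squared poverty gap index (FGT₂) = 0.04826.
Reduction = 0.10736 − 0.04826 = 0.059.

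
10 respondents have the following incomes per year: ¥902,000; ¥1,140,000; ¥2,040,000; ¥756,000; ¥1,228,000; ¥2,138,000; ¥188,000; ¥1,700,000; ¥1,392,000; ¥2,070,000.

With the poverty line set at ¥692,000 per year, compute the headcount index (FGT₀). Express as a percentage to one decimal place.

10.0%

1 of the 10 respondents have income below ¥692,000.
H = 1/10 = 10.0%.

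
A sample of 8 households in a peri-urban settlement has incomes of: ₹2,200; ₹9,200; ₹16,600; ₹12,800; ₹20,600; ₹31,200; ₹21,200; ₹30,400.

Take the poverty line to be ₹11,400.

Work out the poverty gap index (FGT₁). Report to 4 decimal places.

Below the line: ₹2,200, ₹9,200 (q = 2 of N = 8).
Relative gaps: (11400−2200)/11400 = 0.8070; (11400−9200)/11400 = 0.1930.
Sum of shortfalls = 1.000000; P₁ averages over all N: 1.000000 / 8 = 0.1250.

0.1250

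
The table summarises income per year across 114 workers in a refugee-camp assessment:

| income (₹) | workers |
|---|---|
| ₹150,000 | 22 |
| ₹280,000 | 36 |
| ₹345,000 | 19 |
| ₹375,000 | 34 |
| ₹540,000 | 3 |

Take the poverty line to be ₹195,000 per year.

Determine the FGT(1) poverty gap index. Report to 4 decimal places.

0.0445

Below z: 22×₹150,000 (q = 22 of N = 114).
Relative gaps: (195000−150000)/195000 = 0.2308 (×22).
Σ = 5.076923. Dividing by the full population N = 114 gives P₁ = 0.0445.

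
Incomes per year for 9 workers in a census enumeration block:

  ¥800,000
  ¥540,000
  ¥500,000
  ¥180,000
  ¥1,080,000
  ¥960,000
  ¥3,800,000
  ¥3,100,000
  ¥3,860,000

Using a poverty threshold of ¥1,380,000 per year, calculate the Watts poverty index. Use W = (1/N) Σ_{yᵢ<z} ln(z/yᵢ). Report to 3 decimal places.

Below the line: ¥180,000, ¥500,000, ¥540,000, ¥800,000, ¥960,000, ¥1,080,000 (q = 6 of N = 9).
ln(z/y) terms: ln(1380000/180000) = 2.0369; ln(1380000/500000) = 1.0152; ln(1380000/540000) = 0.9383; ln(1380000/800000) = 0.5452; ln(1380000/960000) = 0.3629; ln(1380000/1080000) = 0.2451.
W = 5.143637 / 9 = 0.572.

0.572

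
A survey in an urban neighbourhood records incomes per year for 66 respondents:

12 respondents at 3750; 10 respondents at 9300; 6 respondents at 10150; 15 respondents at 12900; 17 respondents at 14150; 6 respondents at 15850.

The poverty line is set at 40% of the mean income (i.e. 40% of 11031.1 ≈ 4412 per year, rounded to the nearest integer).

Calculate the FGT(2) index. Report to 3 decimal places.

Incomes under z: 12×3750 (q = 12 of N = 66).
Relative gaps: (4412−3750)/4412 = 0.1500 (×12).
Squared: 0.0225 (×12).
Sum = 0.270163; P₂ = 0.270163 / 66 = 0.004.

0.004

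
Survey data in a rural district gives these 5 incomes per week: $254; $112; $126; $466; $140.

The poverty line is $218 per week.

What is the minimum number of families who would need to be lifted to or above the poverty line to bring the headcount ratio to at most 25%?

2

Currently q = 3 of N = 5 are below the line (H = 0.600).
A headcount ratio of at most 25% allows at most ⌊0.25 × 5⌋ = 1 poor families.
So at least 3 − 1 = 2 must be lifted.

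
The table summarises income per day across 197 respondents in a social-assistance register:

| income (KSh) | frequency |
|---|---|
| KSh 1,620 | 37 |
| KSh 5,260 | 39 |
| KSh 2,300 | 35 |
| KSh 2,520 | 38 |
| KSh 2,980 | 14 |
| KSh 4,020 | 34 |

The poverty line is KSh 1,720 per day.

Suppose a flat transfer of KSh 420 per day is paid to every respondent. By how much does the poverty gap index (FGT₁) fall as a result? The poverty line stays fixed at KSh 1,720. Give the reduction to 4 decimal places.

0.0109

Before: below the line — 37×KSh 1,620; poverty gap index (FGT₁) = 0.010920.
After the KSh 420 transfer: below the line — none; poverty gap index (FGT₁) = 0.000000.
Reduction = 0.010920 − 0.000000 = 0.0109.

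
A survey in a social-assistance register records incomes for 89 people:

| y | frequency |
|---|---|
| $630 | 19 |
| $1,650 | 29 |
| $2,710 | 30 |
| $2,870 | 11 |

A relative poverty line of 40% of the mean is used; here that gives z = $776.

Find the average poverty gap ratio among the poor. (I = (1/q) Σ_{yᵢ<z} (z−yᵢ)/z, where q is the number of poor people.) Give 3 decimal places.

Below z: 19×$630 (q = 19 of N = 89).
Shortfall ratios (z−y)/z: 0.1881 (×19); sum = 3.574742.
The income-gap ratio divides by q (the poor only): 3.574742 / 19 = 0.188.

0.188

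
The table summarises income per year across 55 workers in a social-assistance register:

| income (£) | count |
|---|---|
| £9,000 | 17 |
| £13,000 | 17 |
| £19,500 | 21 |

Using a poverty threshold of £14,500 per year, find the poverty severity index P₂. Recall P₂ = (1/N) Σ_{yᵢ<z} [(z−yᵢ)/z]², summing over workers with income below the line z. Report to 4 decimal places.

0.0478

Below z: 17×£9,000, 17×£13,000 (q = 34 of N = 55).
Normalized shortfalls: (14500−9000)/14500 = 0.3793 (×17); (14500−13000)/14500 = 0.1034 (×17).
Squared: 0.1439 (×17); 0.0107 (×17).
Sum = 2.627824; P₂ = 2.627824 / 55 = 0.0478.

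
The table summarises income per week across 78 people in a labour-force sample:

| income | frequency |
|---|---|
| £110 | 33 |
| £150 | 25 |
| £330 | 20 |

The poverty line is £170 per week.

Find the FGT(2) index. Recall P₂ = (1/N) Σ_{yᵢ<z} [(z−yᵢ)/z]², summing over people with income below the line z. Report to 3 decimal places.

0.057

Poor units: 33×£110, 25×£150 (q = 58 of N = 78).
Normalized shortfalls: (170−110)/170 = 0.3529 (×33); (170−150)/170 = 0.1176 (×25).
Squared: 0.1246 (×33); 0.0138 (×25).
Sum = 4.456747; P₂ = 4.456747 / 78 = 0.057.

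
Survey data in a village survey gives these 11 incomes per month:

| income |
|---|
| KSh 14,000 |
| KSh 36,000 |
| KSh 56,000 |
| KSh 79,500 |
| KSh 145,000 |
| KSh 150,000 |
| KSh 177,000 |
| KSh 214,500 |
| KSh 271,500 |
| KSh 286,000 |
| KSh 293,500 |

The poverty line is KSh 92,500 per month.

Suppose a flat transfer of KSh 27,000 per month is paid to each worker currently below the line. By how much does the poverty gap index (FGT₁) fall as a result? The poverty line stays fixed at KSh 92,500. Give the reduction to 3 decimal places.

0.092

Before: below the line — KSh 14,000, KSh 36,000, KSh 56,000, KSh 79,500; poverty gap index (FGT₁) = 0.18133.
After the KSh 27,000 transfer: below the line — KSh 41,000, KSh 63,000, KSh 83,000; poverty gap index (FGT₁) = 0.08894.
Reduction = 0.18133 − 0.08894 = 0.092.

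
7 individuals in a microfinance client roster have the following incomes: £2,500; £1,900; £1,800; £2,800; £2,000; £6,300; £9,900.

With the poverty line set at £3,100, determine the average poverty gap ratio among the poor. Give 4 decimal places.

Incomes under z: £1,800, £1,900, £2,000, £2,500, £2,800 (q = 5 of N = 7).
Shortfall ratios (z−y)/z: 0.4194, 0.3871, 0.3548, 0.1935, 0.0968; sum = 1.451613.
The income-gap ratio divides by q (the poor only): 1.451613 / 5 = 0.2903.

0.2903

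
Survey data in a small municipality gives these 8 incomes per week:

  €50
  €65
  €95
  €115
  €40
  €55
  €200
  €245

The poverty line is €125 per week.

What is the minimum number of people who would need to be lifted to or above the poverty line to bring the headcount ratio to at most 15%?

Currently q = 6 of N = 8 are below the line (H = 0.750).
A headcount ratio of at most 15% allows at most ⌊0.15 × 8⌋ = 1 poor people.
So at least 6 − 1 = 5 must be lifted.

5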